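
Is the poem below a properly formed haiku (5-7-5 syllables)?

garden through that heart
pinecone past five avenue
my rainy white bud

Yes

Line 1: garden(2) + through(1) + that(1) + heart(1) = 5 ✓
Line 2: pinecone(2) + past(1) + five(1) + avenue(3) = 7 ✓
Line 3: my(1) + rainy(2) + white(1) + bud(1) = 5 ✓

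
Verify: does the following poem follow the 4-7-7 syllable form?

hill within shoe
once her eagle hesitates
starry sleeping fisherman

Line 1: hill (1), within (2), shoe (1) → 4 ✓
Line 2: once (1), her (1), eagle (2), hesitates (3) → 7 ✓
Line 3: starry (2), sleeping (2), fisherman (3) → 7 ✓

Yes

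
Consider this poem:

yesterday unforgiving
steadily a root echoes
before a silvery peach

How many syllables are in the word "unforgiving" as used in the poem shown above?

4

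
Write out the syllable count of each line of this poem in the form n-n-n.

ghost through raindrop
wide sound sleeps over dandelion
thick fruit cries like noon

4-9-5

Line 1: ghost (1), through (1), raindrop (2) → 4
Line 2: wide (1), sound (1), sleeps (1), over (2), dandelion (4) → 9
Line 3: thick (1), fruit (1), cries (1), like (1), noon (1) → 5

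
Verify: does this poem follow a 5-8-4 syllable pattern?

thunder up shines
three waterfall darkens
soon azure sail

No

Line 1: thunder (2), up (1), shines (1) → 4 (expected 5)
Line 2: three (1), waterfall (3), darkens (2) → 6 (expected 8)
Line 3: soon (1), azure (2), sail (1) → 4 ✓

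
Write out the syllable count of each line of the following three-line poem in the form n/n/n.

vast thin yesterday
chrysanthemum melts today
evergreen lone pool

Line 1: "vast thin yesterday": 1+1+3 = 5
Line 2: "chrysanthemum melts today": 4+1+2 = 7
Line 3: "evergreen lone pool": 3+1+1 = 5

5/7/5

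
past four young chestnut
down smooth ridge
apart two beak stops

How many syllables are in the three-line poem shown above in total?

Line 1: past (1), four (1), young (1), chestnut (2) → 5
Line 2: down (1), smooth (1), ridge (1) → 3
Line 3: apart (2), two (1), beak (1), stops (1) → 5
Total: 5 + 3 + 5 = 13

13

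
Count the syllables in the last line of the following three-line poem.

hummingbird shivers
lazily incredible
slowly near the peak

5

The last line: "slowly near the peak": 2+1+1+1 = 5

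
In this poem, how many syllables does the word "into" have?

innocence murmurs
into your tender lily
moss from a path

2

"into" has 2 syllables.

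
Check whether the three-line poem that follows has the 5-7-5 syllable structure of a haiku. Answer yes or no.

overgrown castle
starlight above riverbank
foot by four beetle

Line 1: overgrown (3), castle (2) → 5 ✓
Line 2: starlight (2), above (2), riverbank (3) → 7 ✓
Line 3: foot (1), by (1), four (1), beetle (2) → 5 ✓

Yes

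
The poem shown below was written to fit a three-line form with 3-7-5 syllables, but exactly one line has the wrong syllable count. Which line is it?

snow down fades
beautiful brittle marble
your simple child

The third line

Line 1: snow (1), down (1), fades (1) → 3 ✓
Line 2: beautiful (3), brittle (2), marble (2) → 7 ✓
Line 3: your (1), simple (2), child (1) → 4 (expected 5)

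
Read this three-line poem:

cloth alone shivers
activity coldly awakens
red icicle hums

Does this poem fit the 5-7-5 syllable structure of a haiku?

No

Line 1: cloth(1) + alone(2) + shivers(2) = 5 ✓
Line 2: activity(4) + coldly(2) + awakens(3) = 9 (expected 7)
Line 3: red(1) + icicle(3) + hums(1) = 5 ✓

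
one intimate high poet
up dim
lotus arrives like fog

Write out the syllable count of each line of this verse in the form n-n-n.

Line 1: "one intimate high poet": 1+3+1+2 = 7
Line 2: "up dim": 1+1 = 2
Line 3: "lotus arrives like fog": 2+2+1+1 = 6

7-2-6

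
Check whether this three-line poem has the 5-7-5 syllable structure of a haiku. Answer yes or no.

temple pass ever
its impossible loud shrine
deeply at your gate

Line 1: temple (2), pass (1), ever (2) → 5 ✓
Line 2: its (1), impossible (4), loud (1), shrine (1) → 7 ✓
Line 3: deeply (2), at (1), your (1), gate (1) → 5 ✓

Yes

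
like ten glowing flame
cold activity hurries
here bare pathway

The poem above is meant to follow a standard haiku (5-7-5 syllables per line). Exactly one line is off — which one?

Line 1: like(1) + ten(1) + glowing(2) + flame(1) = 5 ✓
Line 2: cold(1) + activity(4) + hurries(2) = 7 ✓
Line 3: here(1) + bare(1) + pathway(2) = 4 (expected 5)

Line 3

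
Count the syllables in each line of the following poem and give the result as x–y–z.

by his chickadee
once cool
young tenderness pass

5–2–5

Line 1: "by his chickadee": 1+1+3 = 5
Line 2: "once cool": 1+1 = 2
Line 3: "young tenderness pass": 1+3+1 = 5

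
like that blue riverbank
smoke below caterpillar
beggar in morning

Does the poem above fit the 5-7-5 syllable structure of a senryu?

Line 1: like(1) + that(1) + blue(1) + riverbank(3) = 6 (expected 5)
Line 2: smoke(1) + below(2) + caterpillar(4) = 7 ✓
Line 3: beggar(2) + in(1) + morning(2) = 5 ✓

No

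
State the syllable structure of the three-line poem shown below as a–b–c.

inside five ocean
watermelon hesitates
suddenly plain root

5–7–5

Line 1: "inside five ocean": 2+1+2 = 5
Line 2: "watermelon hesitates": 4+3 = 7
Line 3: "suddenly plain root": 3+1+1 = 5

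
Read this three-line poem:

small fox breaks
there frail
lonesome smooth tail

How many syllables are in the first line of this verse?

The first line: small (1), fox (1), breaks (1) → 3

3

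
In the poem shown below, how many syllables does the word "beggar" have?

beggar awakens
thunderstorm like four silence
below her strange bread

2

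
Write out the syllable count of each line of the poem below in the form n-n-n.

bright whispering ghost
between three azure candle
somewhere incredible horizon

Line 1: "bright whispering ghost": 1+3+1 = 5
Line 2: "between three azure candle": 2+1+2+2 = 7
Line 3: "somewhere incredible horizon": 2+4+3 = 9

5-7-9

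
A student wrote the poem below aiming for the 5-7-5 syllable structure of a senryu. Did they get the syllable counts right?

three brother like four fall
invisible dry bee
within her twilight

No

Line 1: three(1) + brother(2) + like(1) + four(1) + fall(1) = 6 (expected 5)
Line 2: invisible(4) + dry(1) + bee(1) = 6 (expected 7)
Line 3: within(2) + her(1) + twilight(2) = 5 ✓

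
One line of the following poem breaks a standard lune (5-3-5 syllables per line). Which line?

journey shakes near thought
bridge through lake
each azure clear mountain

The third line

Line 1: journey (2), shakes (1), near (1), thought (1) → 5 ✓
Line 2: bridge (1), through (1), lake (1) → 3 ✓
Line 3: each (1), azure (2), clear (1), mountain (2) → 6 (expected 5)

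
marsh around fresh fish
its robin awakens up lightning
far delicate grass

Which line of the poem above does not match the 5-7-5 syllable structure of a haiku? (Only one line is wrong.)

Line 2

Line 1: marsh (1), around (2), fresh (1), fish (1) → 5 ✓
Line 2: its (1), robin (2), awakens (3), up (1), lightning (2) → 9 (expected 7)
Line 3: far (1), delicate (3), grass (1) → 5 ✓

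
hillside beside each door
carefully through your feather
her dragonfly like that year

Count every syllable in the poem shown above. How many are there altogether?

20

Line 1: "hillside beside each door": 2+2+1+1 = 6
Line 2: "carefully through your feather": 3+1+1+2 = 7
Line 3: "her dragonfly like that year": 1+3+1+1+1 = 7
Total: 6 + 7 + 7 = 20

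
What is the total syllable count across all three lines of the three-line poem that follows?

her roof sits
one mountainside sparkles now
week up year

Line 1: "her roof sits": 1+1+1 = 3
Line 2: "one mountainside sparkles now": 1+3+2+1 = 7
Line 3: "week up year": 1+1+1 = 3
Total: 3 + 7 + 3 = 13

13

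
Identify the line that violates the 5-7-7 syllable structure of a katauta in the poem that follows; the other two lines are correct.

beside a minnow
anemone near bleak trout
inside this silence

The third line

Line 1: "beside a minnow": 2+1+2 = 5 ✓
Line 2: "anemone near bleak trout": 4+1+1+1 = 7 ✓
Line 3: "inside this silence": 2+1+2 = 5 (expected 7)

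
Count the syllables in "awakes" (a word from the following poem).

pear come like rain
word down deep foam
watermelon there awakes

"awakes" has 2 syllables.

2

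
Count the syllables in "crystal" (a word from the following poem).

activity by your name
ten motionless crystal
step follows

2

"crystal" has 2 syllables.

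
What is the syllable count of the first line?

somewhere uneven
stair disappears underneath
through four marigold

The first line: somewhere (2), uneven (3) → 5

5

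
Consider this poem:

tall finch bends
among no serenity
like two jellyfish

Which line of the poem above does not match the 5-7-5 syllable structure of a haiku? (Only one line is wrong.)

Line 1: tall(1) + finch(1) + bends(1) = 3 (expected 5)
Line 2: among(2) + no(1) + serenity(4) = 7 ✓
Line 3: like(1) + two(1) + jellyfish(3) = 5 ✓

Line 1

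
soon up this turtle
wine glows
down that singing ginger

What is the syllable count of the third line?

The third line: down(1) + that(1) + singing(2) + ginger(2) = 6

6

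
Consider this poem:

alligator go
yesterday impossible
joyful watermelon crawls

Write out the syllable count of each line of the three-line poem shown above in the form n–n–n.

Line 1: "alligator go": 4+1 = 5
Line 2: "yesterday impossible": 3+4 = 7
Line 3: "joyful watermelon crawls": 2+4+1 = 7

5–7–7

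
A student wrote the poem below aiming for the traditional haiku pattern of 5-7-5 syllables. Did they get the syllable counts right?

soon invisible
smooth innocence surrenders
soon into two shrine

Yes

Line 1: soon(1) + invisible(4) = 5 ✓
Line 2: smooth(1) + innocence(3) + surrenders(3) = 7 ✓
Line 3: soon(1) + into(2) + two(1) + shrine(1) = 5 ✓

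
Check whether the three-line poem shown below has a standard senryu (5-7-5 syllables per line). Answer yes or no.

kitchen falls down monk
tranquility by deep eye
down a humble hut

Yes

Line 1: kitchen(2) + falls(1) + down(1) + monk(1) = 5 ✓
Line 2: tranquility(4) + by(1) + deep(1) + eye(1) = 7 ✓
Line 3: down(1) + a(1) + humble(2) + hut(1) = 5 ✓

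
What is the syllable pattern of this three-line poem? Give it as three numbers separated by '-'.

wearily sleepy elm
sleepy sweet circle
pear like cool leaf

Line 1: wearily (3), sleepy (2), elm (1) → 6
Line 2: sleepy (2), sweet (1), circle (2) → 5
Line 3: pear (1), like (1), cool (1), leaf (1) → 4

6-5-4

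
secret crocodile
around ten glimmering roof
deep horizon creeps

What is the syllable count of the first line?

The first line: secret (2), crocodile (3) → 5

5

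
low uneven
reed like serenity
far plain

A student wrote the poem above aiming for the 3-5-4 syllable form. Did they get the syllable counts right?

No

Line 1: "low uneven": 1+3 = 4 (expected 3)
Line 2: "reed like serenity": 1+1+4 = 6 (expected 5)
Line 3: "far plain": 1+1 = 2 (expected 4)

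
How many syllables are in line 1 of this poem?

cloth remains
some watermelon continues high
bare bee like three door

3

Line 1: cloth (1), remains (2) → 3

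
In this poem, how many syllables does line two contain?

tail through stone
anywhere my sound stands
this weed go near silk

6

Line two: anywhere(3) + my(1) + sound(1) + stands(1) = 6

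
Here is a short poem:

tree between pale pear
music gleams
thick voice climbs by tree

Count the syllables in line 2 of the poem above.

3

Line 2: music (2), gleams (1) → 3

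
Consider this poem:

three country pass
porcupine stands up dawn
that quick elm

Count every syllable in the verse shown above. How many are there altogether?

Line 1: three (1), country (2), pass (1) → 4
Line 2: porcupine (3), stands (1), up (1), dawn (1) → 6
Line 3: that (1), quick (1), elm (1) → 3
Total: 4 + 6 + 3 = 13

13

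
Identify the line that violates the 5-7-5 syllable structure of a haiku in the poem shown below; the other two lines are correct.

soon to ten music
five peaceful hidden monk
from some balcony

Line 2

Line 1: "soon to ten music": 1+1+1+2 = 5 ✓
Line 2: "five peaceful hidden monk": 1+2+2+1 = 6 (expected 7)
Line 3: "from some balcony": 1+1+3 = 5 ✓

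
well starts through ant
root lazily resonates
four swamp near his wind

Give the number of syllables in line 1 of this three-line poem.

Line 1: "well starts through ant": 1+1+1+1 = 4

4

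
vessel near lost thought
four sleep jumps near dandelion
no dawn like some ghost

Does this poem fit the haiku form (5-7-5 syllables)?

No

Line 1: "vessel near lost thought": 2+1+1+1 = 5 ✓
Line 2: "four sleep jumps near dandelion": 1+1+1+1+4 = 8 (expected 7)
Line 3: "no dawn like some ghost": 1+1+1+1+1 = 5 ✓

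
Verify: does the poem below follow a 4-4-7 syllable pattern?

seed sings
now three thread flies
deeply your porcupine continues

No

Line 1: seed(1) + sings(1) = 2 (expected 4)
Line 2: now(1) + three(1) + thread(1) + flies(1) = 4 ✓
Line 3: deeply(2) + your(1) + porcupine(3) + continues(3) = 9 (expected 7)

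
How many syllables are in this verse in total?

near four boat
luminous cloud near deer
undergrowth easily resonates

Line 1: near (1), four (1), boat (1) → 3
Line 2: luminous (3), cloud (1), near (1), deer (1) → 6
Line 3: undergrowth (3), easily (3), resonates (3) → 9
Total: 3 + 6 + 9 = 18

18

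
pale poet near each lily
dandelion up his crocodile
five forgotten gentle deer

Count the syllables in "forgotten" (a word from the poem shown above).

3

"forgotten" has 3 syllables.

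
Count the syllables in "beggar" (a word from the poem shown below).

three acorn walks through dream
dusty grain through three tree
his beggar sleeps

2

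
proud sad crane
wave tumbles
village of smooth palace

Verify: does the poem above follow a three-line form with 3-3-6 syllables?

Yes

Line 1: proud(1) + sad(1) + crane(1) = 3 ✓
Line 2: wave(1) + tumbles(2) = 3 ✓
Line 3: village(2) + of(1) + smooth(1) + palace(2) = 6 ✓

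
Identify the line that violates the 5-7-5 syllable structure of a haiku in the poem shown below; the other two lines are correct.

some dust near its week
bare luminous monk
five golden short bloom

Line 1: "some dust near its week": 1+1+1+1+1 = 5 ✓
Line 2: "bare luminous monk": 1+3+1 = 5 (expected 7)
Line 3: "five golden short bloom": 1+2+1+1 = 5 ✓

The second line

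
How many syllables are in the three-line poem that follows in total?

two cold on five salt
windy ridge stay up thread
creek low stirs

14

Line 1: two(1) + cold(1) + on(1) + five(1) + salt(1) = 5
Line 2: windy(2) + ridge(1) + stay(1) + up(1) + thread(1) = 6
Line 3: creek(1) + low(1) + stirs(1) = 3
Total: 5 + 6 + 3 = 14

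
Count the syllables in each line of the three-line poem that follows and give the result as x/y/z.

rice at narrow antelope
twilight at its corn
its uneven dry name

7/5/6

Line 1: "rice at narrow antelope": 1+1+2+3 = 7
Line 2: "twilight at its corn": 2+1+1+1 = 5
Line 3: "its uneven dry name": 1+3+1+1 = 6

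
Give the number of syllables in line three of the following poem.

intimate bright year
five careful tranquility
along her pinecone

Line three: along(2) + her(1) + pinecone(2) = 5

5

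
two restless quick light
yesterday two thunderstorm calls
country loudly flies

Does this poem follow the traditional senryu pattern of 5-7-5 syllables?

Line 1: "two restless quick light": 1+2+1+1 = 5 ✓
Line 2: "yesterday two thunderstorm calls": 3+1+3+1 = 8 (expected 7)
Line 3: "country loudly flies": 2+2+1 = 5 ✓

No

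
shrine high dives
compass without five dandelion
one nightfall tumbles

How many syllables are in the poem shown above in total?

Line 1: shrine (1), high (1), dives (1) → 3
Line 2: compass (2), without (2), five (1), dandelion (4) → 9
Line 3: one (1), nightfall (2), tumbles (2) → 5
Total: 3 + 9 + 5 = 17

17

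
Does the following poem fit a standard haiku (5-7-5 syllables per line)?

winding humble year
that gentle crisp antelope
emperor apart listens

Line 1: "winding humble year": 2+2+1 = 5 ✓
Line 2: "that gentle crisp antelope": 1+2+1+3 = 7 ✓
Line 3: "emperor apart listens": 3+2+2 = 7 (expected 5)

No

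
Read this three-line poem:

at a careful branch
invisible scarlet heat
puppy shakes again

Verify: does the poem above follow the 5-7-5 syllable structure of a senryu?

Yes

Line 1: at (1), a (1), careful (2), branch (1) → 5 ✓
Line 2: invisible (4), scarlet (2), heat (1) → 7 ✓
Line 3: puppy (2), shakes (1), again (2) → 5 ✓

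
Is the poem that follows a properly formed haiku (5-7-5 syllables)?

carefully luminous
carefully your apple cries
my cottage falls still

Line 1: carefully (3), luminous (3) → 6 (expected 5)
Line 2: carefully (3), your (1), apple (2), cries (1) → 7 ✓
Line 3: my (1), cottage (2), falls (1), still (1) → 5 ✓

No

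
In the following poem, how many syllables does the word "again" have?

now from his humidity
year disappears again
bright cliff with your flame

"again" has 2 syllables.

2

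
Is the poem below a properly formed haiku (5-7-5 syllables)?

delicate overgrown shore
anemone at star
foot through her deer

Line 1: "delicate overgrown shore": 3+3+1 = 7 (expected 5)
Line 2: "anemone at star": 4+1+1 = 6 (expected 7)
Line 3: "foot through her deer": 1+1+1+1 = 4 (expected 5)

No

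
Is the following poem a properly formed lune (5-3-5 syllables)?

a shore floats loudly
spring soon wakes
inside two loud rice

Line 1: a (1), shore (1), floats (1), loudly (2) → 5 ✓
Line 2: spring (1), soon (1), wakes (1) → 3 ✓
Line 3: inside (2), two (1), loud (1), rice (1) → 5 ✓

Yes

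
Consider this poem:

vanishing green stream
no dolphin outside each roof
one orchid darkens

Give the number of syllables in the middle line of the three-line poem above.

The middle line: no(1) + dolphin(2) + outside(2) + each(1) + roof(1) = 7

7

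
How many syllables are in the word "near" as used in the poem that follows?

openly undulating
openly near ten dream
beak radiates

"near" has 1 syllable.

1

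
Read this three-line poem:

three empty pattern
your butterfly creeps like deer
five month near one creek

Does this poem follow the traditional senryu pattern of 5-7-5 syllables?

Yes

Line 1: "three empty pattern": 1+2+2 = 5 ✓
Line 2: "your butterfly creeps like deer": 1+3+1+1+1 = 7 ✓
Line 3: "five month near one creek": 1+1+1+1+1 = 5 ✓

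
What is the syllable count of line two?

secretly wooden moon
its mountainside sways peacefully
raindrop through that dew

8

Line two: its(1) + mountainside(3) + sways(1) + peacefully(3) = 8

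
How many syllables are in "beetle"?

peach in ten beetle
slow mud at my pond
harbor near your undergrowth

2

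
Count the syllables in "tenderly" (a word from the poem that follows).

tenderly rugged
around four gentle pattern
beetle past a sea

3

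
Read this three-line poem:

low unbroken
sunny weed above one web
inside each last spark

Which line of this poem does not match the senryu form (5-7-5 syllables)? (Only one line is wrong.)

Line 1

Line 1: low (1), unbroken (3) → 4 (expected 5)
Line 2: sunny (2), weed (1), above (2), one (1), web (1) → 7 ✓
Line 3: inside (2), each (1), last (1), spark (1) → 5 ✓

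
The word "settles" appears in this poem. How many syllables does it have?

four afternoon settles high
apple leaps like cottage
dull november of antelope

"settles" has 2 syllables.

2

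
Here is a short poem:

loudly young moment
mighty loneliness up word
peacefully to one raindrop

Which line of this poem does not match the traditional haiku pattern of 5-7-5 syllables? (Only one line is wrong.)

Line 1: loudly (2), young (1), moment (2) → 5 ✓
Line 2: mighty (2), loneliness (3), up (1), word (1) → 7 ✓
Line 3: peacefully (3), to (1), one (1), raindrop (2) → 7 (expected 5)

Line 3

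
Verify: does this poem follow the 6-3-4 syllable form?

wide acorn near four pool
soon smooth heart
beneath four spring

Yes

Line 1: "wide acorn near four pool": 1+2+1+1+1 = 6 ✓
Line 2: "soon smooth heart": 1+1+1 = 3 ✓
Line 3: "beneath four spring": 2+1+1 = 4 ✓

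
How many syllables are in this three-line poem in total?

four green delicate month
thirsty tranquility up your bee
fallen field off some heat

Line 1: four(1) + green(1) + delicate(3) + month(1) = 6
Line 2: thirsty(2) + tranquility(4) + up(1) + your(1) + bee(1) = 9
Line 3: fallen(2) + field(1) + off(1) + some(1) + heat(1) = 6
Total: 6 + 9 + 6 = 21

21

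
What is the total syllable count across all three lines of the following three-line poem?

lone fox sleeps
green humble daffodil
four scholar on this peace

Line 1: lone (1), fox (1), sleeps (1) → 3
Line 2: green (1), humble (2), daffodil (3) → 6
Line 3: four (1), scholar (2), on (1), this (1), peace (1) → 6
Total: 3 + 6 + 6 = 15

15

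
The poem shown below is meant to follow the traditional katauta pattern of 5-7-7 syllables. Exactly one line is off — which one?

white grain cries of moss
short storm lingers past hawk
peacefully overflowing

The second line

Line 1: "white grain cries of moss": 1+1+1+1+1 = 5 ✓
Line 2: "short storm lingers past hawk": 1+1+2+1+1 = 6 (expected 7)
Line 3: "peacefully overflowing": 3+4 = 7 ✓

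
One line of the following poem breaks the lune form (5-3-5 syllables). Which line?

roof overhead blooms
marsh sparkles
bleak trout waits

The third line

Line 1: "roof overhead blooms": 1+3+1 = 5 ✓
Line 2: "marsh sparkles": 1+2 = 3 ✓
Line 3: "bleak trout waits": 1+1+1 = 3 (expected 5)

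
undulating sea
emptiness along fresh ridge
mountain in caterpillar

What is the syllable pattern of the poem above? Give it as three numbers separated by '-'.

Line 1: undulating (4), sea (1) → 5
Line 2: emptiness (3), along (2), fresh (1), ridge (1) → 7
Line 3: mountain (2), in (1), caterpillar (4) → 7

5-7-7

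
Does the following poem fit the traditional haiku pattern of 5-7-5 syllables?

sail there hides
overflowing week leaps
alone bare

No

Line 1: "sail there hides": 1+1+1 = 3 (expected 5)
Line 2: "overflowing week leaps": 4+1+1 = 6 (expected 7)
Line 3: "alone bare": 2+1 = 3 (expected 5)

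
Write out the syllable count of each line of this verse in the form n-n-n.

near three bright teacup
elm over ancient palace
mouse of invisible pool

5-7-7

Line 1: "near three bright teacup": 1+1+1+2 = 5
Line 2: "elm over ancient palace": 1+2+2+2 = 7
Line 3: "mouse of invisible pool": 1+1+4+1 = 7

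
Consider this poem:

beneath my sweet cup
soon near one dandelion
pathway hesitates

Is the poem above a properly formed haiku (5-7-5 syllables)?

Line 1: "beneath my sweet cup": 2+1+1+1 = 5 ✓
Line 2: "soon near one dandelion": 1+1+1+4 = 7 ✓
Line 3: "pathway hesitates": 2+3 = 5 ✓

Yes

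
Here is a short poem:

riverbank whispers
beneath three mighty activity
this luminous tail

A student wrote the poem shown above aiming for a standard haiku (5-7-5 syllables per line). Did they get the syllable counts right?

Line 1: riverbank (3), whispers (2) → 5 ✓
Line 2: beneath (2), three (1), mighty (2), activity (4) → 9 (expected 7)
Line 3: this (1), luminous (3), tail (1) → 5 ✓

No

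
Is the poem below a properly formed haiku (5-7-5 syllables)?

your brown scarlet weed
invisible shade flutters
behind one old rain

Yes

Line 1: your (1), brown (1), scarlet (2), weed (1) → 5 ✓
Line 2: invisible (4), shade (1), flutters (2) → 7 ✓
Line 3: behind (2), one (1), old (1), rain (1) → 5 ✓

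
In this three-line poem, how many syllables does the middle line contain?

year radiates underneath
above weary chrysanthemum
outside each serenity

The middle line: above (2), weary (2), chrysanthemum (4) → 8

8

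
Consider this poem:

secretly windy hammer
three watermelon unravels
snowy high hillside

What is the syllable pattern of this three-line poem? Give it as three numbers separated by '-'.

Line 1: secretly(3) + windy(2) + hammer(2) = 7
Line 2: three(1) + watermelon(4) + unravels(3) = 8
Line 3: snowy(2) + high(1) + hillside(2) = 5

7-8-5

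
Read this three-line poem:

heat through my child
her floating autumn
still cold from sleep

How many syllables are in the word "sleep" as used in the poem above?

1

"sleep" has 1 syllable.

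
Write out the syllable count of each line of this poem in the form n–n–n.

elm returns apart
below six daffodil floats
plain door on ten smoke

Line 1: elm (1), returns (2), apart (2) → 5
Line 2: below (2), six (1), daffodil (3), floats (1) → 7
Line 3: plain (1), door (1), on (1), ten (1), smoke (1) → 5

5–7–5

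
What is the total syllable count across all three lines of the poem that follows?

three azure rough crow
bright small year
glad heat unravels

Line 1: three(1) + azure(2) + rough(1) + crow(1) = 5
Line 2: bright(1) + small(1) + year(1) = 3
Line 3: glad(1) + heat(1) + unravels(3) = 5
Total: 5 + 3 + 5 = 13

13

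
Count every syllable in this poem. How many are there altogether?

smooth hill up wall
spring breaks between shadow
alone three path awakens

Line 1: smooth(1) + hill(1) + up(1) + wall(1) = 4
Line 2: spring(1) + breaks(1) + between(2) + shadow(2) = 6
Line 3: alone(2) + three(1) + path(1) + awakens(3) = 7
Total: 4 + 6 + 7 = 17

17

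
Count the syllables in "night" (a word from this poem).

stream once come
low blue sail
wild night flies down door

1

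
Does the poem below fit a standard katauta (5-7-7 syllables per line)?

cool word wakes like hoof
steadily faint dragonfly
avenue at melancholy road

Line 1: cool (1), word (1), wakes (1), like (1), hoof (1) → 5 ✓
Line 2: steadily (3), faint (1), dragonfly (3) → 7 ✓
Line 3: avenue (3), at (1), melancholy (4), road (1) → 9 (expected 7)

No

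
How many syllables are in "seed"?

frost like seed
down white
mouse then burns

1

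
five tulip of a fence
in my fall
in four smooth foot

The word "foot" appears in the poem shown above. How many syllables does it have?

"foot" has 1 syllable.

1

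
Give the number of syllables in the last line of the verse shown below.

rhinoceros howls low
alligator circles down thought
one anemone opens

7

The last line: one (1), anemone (4), opens (2) → 7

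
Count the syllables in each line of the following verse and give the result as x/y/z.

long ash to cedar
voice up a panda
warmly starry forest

Line 1: long(1) + ash(1) + to(1) + cedar(2) = 5
Line 2: voice(1) + up(1) + a(1) + panda(2) = 5
Line 3: warmly(2) + starry(2) + forest(2) = 6

5/5/6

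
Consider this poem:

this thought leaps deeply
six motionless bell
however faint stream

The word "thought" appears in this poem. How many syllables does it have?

1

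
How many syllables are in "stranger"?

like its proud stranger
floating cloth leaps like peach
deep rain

"stranger" has 2 syllables.

2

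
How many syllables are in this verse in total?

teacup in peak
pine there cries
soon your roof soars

11

Line 1: teacup(2) + in(1) + peak(1) = 4
Line 2: pine(1) + there(1) + cries(1) = 3
Line 3: soon(1) + your(1) + roof(1) + soars(1) = 4
Total: 4 + 3 + 4 = 11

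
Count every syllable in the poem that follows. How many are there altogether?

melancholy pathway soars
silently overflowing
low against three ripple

20

Line 1: "melancholy pathway soars": 4+2+1 = 7
Line 2: "silently overflowing": 3+4 = 7
Line 3: "low against three ripple": 1+2+1+2 = 6
Total: 7 + 7 + 6 = 20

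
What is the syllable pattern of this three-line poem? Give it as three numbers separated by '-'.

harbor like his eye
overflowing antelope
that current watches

Line 1: "harbor like his eye": 2+1+1+1 = 5
Line 2: "overflowing antelope": 4+3 = 7
Line 3: "that current watches": 1+2+2 = 5

5-7-5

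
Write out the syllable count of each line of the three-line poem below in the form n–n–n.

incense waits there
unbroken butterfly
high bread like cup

Line 1: "incense waits there": 2+1+1 = 4
Line 2: "unbroken butterfly": 3+3 = 6
Line 3: "high bread like cup": 1+1+1+1 = 4

4–6–4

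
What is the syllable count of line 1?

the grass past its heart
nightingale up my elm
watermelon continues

Line 1: the (1), grass (1), past (1), its (1), heart (1) → 5

5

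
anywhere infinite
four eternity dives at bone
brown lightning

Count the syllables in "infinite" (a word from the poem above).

"infinite" has 3 syllables.

3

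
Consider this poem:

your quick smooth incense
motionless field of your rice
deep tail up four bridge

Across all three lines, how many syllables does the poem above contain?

17

Line 1: your (1), quick (1), smooth (1), incense (2) → 5
Line 2: motionless (3), field (1), of (1), your (1), rice (1) → 7
Line 3: deep (1), tail (1), up (1), four (1), bridge (1) → 5
Total: 5 + 7 + 5 = 17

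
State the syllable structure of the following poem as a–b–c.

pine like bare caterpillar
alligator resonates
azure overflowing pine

Line 1: "pine like bare caterpillar": 1+1+1+4 = 7
Line 2: "alligator resonates": 4+3 = 7
Line 3: "azure overflowing pine": 2+4+1 = 7

7–7–7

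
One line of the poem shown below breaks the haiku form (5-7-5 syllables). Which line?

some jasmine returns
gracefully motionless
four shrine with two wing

Line 1: some (1), jasmine (2), returns (2) → 5 ✓
Line 2: gracefully (3), motionless (3) → 6 (expected 7)
Line 3: four (1), shrine (1), with (1), two (1), wing (1) → 5 ✓

The second line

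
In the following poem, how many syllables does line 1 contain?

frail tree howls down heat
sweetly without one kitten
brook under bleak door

5

Line 1: frail (1), tree (1), howls (1), down (1), heat (1) → 5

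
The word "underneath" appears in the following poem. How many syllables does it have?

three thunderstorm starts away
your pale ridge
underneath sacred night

3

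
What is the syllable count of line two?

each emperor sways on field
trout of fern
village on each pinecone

3

Line two: trout (1), of (1), fern (1) → 3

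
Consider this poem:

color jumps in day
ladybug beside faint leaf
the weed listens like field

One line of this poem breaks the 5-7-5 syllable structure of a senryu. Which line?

The third line

Line 1: color(2) + jumps(1) + in(1) + day(1) = 5 ✓
Line 2: ladybug(3) + beside(2) + faint(1) + leaf(1) = 7 ✓
Line 3: the(1) + weed(1) + listens(2) + like(1) + field(1) = 6 (expected 5)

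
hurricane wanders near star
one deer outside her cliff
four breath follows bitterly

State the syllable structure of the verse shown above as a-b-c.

Line 1: hurricane (3), wanders (2), near (1), star (1) → 7
Line 2: one (1), deer (1), outside (2), her (1), cliff (1) → 6
Line 3: four (1), breath (1), follows (2), bitterly (3) → 7

7-6-7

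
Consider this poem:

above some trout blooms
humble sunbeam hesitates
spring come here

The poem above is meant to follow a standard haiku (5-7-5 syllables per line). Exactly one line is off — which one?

Line 3

Line 1: above (2), some (1), trout (1), blooms (1) → 5 ✓
Line 2: humble (2), sunbeam (2), hesitates (3) → 7 ✓
Line 3: spring (1), come (1), here (1) → 3 (expected 5)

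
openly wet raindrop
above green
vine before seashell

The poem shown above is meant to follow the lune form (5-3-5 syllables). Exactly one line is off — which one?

Line 1: "openly wet raindrop": 3+1+2 = 6 (expected 5)
Line 2: "above green": 2+1 = 3 ✓
Line 3: "vine before seashell": 1+2+2 = 5 ✓

Line 1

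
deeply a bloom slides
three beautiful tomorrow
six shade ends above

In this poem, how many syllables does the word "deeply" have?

2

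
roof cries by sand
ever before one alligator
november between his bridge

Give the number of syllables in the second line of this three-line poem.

9

The second line: ever (2), before (2), one (1), alligator (4) → 9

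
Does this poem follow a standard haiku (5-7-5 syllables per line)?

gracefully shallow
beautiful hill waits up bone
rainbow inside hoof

Line 1: gracefully (3), shallow (2) → 5 ✓
Line 2: beautiful (3), hill (1), waits (1), up (1), bone (1) → 7 ✓
Line 3: rainbow (2), inside (2), hoof (1) → 5 ✓

Yes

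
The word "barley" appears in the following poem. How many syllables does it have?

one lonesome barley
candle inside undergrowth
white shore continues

2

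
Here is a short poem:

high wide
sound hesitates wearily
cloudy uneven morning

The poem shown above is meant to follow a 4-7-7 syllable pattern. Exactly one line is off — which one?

Line 1: high (1), wide (1) → 2 (expected 4)
Line 2: sound (1), hesitates (3), wearily (3) → 7 ✓
Line 3: cloudy (2), uneven (3), morning (2) → 7 ✓

The first line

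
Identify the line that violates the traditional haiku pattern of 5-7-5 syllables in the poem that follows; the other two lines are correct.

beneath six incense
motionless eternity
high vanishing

Line 3

Line 1: "beneath six incense": 2+1+2 = 5 ✓
Line 2: "motionless eternity": 3+4 = 7 ✓
Line 3: "high vanishing": 1+3 = 4 (expected 5)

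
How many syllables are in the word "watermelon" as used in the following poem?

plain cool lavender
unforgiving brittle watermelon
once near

4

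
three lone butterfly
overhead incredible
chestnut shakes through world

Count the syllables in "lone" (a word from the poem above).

1

"lone" has 1 syllable.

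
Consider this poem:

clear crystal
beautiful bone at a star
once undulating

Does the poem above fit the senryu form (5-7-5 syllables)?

No

Line 1: clear(1) + crystal(2) = 3 (expected 5)
Line 2: beautiful(3) + bone(1) + at(1) + a(1) + star(1) = 7 ✓
Line 3: once(1) + undulating(4) = 5 ✓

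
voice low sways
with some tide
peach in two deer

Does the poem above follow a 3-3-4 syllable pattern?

Yes

Line 1: voice(1) + low(1) + sways(1) = 3 ✓
Line 2: with(1) + some(1) + tide(1) = 3 ✓
Line 3: peach(1) + in(1) + two(1) + deer(1) = 4 ✓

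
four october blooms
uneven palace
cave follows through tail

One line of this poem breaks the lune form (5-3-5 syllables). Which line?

Line 2

Line 1: four (1), october (3), blooms (1) → 5 ✓
Line 2: uneven (3), palace (2) → 5 (expected 3)
Line 3: cave (1), follows (2), through (1), tail (1) → 5 ✓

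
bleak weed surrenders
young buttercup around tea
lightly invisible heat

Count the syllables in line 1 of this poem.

Line 1: bleak (1), weed (1), surrenders (3) → 5

5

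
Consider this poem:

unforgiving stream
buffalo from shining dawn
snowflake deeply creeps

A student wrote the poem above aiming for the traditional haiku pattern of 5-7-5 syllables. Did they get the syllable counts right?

Line 1: "unforgiving stream": 4+1 = 5 ✓
Line 2: "buffalo from shining dawn": 3+1+2+1 = 7 ✓
Line 3: "snowflake deeply creeps": 2+2+1 = 5 ✓

Yes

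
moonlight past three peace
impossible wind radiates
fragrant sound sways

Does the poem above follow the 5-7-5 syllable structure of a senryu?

No

Line 1: moonlight (2), past (1), three (1), peace (1) → 5 ✓
Line 2: impossible (4), wind (1), radiates (3) → 8 (expected 7)
Line 3: fragrant (2), sound (1), sways (1) → 4 (expected 5)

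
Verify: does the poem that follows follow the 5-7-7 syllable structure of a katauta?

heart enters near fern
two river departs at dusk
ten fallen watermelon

Line 1: "heart enters near fern": 1+2+1+1 = 5 ✓
Line 2: "two river departs at dusk": 1+2+2+1+1 = 7 ✓
Line 3: "ten fallen watermelon": 1+2+4 = 7 ✓

Yes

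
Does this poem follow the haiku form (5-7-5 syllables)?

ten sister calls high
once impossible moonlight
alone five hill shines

Line 1: ten (1), sister (2), calls (1), high (1) → 5 ✓
Line 2: once (1), impossible (4), moonlight (2) → 7 ✓
Line 3: alone (2), five (1), hill (1), shines (1) → 5 ✓

Yes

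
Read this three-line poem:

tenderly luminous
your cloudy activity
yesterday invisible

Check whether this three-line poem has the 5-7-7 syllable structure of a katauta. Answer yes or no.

No

Line 1: "tenderly luminous": 3+3 = 6 (expected 5)
Line 2: "your cloudy activity": 1+2+4 = 7 ✓
Line 3: "yesterday invisible": 3+4 = 7 ✓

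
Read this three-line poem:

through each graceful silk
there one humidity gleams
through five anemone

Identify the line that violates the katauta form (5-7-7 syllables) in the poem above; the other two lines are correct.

Line 3

Line 1: through(1) + each(1) + graceful(2) + silk(1) = 5 ✓
Line 2: there(1) + one(1) + humidity(4) + gleams(1) = 7 ✓
Line 3: through(1) + five(1) + anemone(4) = 6 (expected 7)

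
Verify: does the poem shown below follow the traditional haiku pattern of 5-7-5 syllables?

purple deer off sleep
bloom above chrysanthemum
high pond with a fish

Yes

Line 1: purple(2) + deer(1) + off(1) + sleep(1) = 5 ✓
Line 2: bloom(1) + above(2) + chrysanthemum(4) = 7 ✓
Line 3: high(1) + pond(1) + with(1) + a(1) + fish(1) = 5 ✓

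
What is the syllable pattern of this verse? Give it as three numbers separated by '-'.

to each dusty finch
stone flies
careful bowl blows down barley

5-2-7

Line 1: "to each dusty finch": 1+1+2+1 = 5
Line 2: "stone flies": 1+1 = 2
Line 3: "careful bowl blows down barley": 2+1+1+1+2 = 7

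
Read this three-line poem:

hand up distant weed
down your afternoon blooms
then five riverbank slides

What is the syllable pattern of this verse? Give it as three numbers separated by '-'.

5-6-6

Line 1: hand (1), up (1), distant (2), weed (1) → 5
Line 2: down (1), your (1), afternoon (3), blooms (1) → 6
Line 3: then (1), five (1), riverbank (3), slides (1) → 6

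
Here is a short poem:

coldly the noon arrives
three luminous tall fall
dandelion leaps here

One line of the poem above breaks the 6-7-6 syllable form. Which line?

Line 1: "coldly the noon arrives": 2+1+1+2 = 6 ✓
Line 2: "three luminous tall fall": 1+3+1+1 = 6 (expected 7)
Line 3: "dandelion leaps here": 4+1+1 = 6 ✓

Line 2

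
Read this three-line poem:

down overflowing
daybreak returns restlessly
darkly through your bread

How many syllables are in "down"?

"down" has 1 syllable.

1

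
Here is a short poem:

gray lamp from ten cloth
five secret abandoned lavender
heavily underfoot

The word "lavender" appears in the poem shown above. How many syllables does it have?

3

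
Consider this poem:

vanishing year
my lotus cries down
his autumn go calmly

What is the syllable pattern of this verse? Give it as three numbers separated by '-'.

Line 1: vanishing(3) + year(1) = 4
Line 2: my(1) + lotus(2) + cries(1) + down(1) = 5
Line 3: his(1) + autumn(2) + go(1) + calmly(2) = 6

4-5-6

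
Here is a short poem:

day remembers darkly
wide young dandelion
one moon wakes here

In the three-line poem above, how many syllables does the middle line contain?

The middle line: wide (1), young (1), dandelion (4) → 6

6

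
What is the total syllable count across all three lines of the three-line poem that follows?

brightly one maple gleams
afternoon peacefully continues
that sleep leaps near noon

Line 1: "brightly one maple gleams": 2+1+2+1 = 6
Line 2: "afternoon peacefully continues": 3+3+3 = 9
Line 3: "that sleep leaps near noon": 1+1+1+1+1 = 5
Total: 6 + 9 + 5 = 20

20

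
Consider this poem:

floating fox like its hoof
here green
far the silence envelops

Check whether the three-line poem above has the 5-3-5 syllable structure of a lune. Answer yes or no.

No

Line 1: floating (2), fox (1), like (1), its (1), hoof (1) → 6 (expected 5)
Line 2: here (1), green (1) → 2 (expected 3)
Line 3: far (1), the (1), silence (2), envelops (3) → 7 (expected 5)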